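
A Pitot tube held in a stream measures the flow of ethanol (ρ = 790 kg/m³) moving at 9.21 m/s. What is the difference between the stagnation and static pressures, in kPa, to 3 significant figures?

ΔP ≈ 33.5 kPa

At the stagnation point the flow is brought to rest, so Bernoulli gives P_stag − P_static = ½ρv².
ΔP = ½·790·9.21² = 33500 Pa.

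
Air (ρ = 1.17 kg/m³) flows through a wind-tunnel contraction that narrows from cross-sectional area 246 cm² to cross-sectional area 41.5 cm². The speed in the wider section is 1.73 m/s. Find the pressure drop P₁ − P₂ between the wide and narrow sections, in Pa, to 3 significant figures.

By continuity, v₂ = v₁·A₁/A₂ = 1.73·(246/41.5) = 10.3 m/s.
With no height change, Bernoulli's equation is P₁ + ½ρv₁² = P₂ + ½ρv₂².
P₁ − P₂ = ½·1.17·(10.3² − 1.73²) = ½·1.17·102 = 59.8 Pa.

ΔP ≈ 59.8 Pa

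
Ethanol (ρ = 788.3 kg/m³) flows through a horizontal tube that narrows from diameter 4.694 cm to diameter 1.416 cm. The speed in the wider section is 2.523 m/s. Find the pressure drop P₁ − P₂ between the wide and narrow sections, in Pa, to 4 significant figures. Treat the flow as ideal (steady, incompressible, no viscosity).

Continuity gives A₁v₁ = A₂v₂, so v₂ = (17.31 cm²)/(1.575 cm²) × 2.523 m/s = 27.73 m/s.
Bernoulli (h₁ = h₂): P₁ − P₂ = ½ρ(v₂² − v₁²).
P₁ − P₂ = ½·788.3·(27.73² − 2.523²) = ½·788.3·762.3 = 300500 Pa.

ΔP = 300500 Pa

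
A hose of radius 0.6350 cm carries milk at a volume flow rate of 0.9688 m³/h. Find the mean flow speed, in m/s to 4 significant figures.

Q = 0.9688 m³/h = 0.0002691 m³/s.
v = Q/A = 0.0002691 / 0.0001267 = 2.124 m/s.

2.124 m/s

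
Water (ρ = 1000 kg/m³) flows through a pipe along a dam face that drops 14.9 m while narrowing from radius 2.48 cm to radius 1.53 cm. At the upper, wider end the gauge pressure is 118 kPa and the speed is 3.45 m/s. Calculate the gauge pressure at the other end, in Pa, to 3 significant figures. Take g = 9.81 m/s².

Mass conservation (A₁v₁ = A₂v₂) gives v₂ = 3.45 × 19.3/7.35 = 9.06 m/s.
Energy conservation along the streamline gives P₂ = P₁ − ½ρ(v₂² − v₁²) − ρg(h₂ − h₁).
P₂ = 118000 + ½·1000·(3.45² − 9.06²) − 1000·9.81·(−14.9) = 118000 + (-35100) − (-146000) = 229000 Pa.

P₂ ≈ 229000 Pa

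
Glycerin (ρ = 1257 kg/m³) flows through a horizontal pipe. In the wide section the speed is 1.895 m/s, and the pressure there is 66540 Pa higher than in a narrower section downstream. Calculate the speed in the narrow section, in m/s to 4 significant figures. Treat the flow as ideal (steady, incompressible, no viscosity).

With h₁ = h₂, rearranging Bernoulli gives v₂ = √(v₁² + 2ΔP/ρ).
v₂ = √(1.895² + 2·66540/1257) = √(3.591 + 105.9) = 10.46 m/s.

10.46 m/s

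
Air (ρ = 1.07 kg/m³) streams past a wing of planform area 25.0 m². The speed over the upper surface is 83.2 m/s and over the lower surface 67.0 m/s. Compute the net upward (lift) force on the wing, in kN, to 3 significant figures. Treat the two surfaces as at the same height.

With equal heights on the two surfaces, Bernoulli gives P_lower − P_upper = ½ρ(v_upper² − v_lower²).
ΔP = ½·1.07·(83.2² − 67.0²) = 1300 Pa.
Lift = ΔP · A = 1300 × 25.0 = 32500 N.

F = 32.5 kN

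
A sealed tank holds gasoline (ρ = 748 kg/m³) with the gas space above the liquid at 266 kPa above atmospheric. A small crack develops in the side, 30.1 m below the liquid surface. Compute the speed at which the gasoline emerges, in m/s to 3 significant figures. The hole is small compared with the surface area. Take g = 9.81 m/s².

v ≈ 36.1 m/s

Take point 1 at the surface (v₁ ≈ 0) and point 2 at the hole (at atmospheric pressure). Bernoulli: P₁ + ρg h = P_atm + ½ρv₂².
With P₁ − P_atm = 266000 Pa, v₂ = √(2gh + 2ΔP/ρ) = √(2·9.81·30.1 + 2·266000/748) = 36.1 m/s.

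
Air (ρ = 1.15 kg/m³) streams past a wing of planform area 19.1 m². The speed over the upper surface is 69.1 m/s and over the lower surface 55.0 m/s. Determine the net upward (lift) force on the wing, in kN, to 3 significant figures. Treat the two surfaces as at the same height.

With equal heights on the two surfaces, Bernoulli gives P_lower − P_upper = ½ρ(v_upper² − v_lower²).
ΔP = ½·1.15·(69.1² − 55.0²) = 1010 Pa.
Lift = ΔP · A = 1010 × 19.1 = 19200 N.

F = 19.2 kN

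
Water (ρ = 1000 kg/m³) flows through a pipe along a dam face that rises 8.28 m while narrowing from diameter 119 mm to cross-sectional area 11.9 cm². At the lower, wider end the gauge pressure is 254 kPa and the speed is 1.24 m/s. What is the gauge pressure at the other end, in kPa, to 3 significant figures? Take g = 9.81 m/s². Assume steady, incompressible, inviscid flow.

The volume flow rate is constant, so v₂ = (A₁/A₂)v₁ = (111/11.9)·1.24 = 11.6 m/s.
Energy conservation along the streamline gives P₂ = P₁ − ½ρ(v₂² − v₁²) − ρg(h₂ − h₁).
P₂ = 254000 + ½·1000·(1.24² − 11.6²) − 1000·9.81·(+8.28) = 254000 + (-66400) − (81200) = 106000 Pa.

106 kPa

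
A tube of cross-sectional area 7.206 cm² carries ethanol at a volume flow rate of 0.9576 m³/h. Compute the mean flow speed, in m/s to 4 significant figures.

v ≈ 0.3691 m/s

Q = 0.9576 m³/h = 0.0002660 m³/s.
v = Q/A = 0.0002660 / 0.0007206 = 0.3691 m/s.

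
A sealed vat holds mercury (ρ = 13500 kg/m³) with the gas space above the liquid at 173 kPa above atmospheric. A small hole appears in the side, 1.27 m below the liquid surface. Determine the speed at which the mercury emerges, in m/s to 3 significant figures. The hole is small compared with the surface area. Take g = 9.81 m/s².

Take point 1 at the surface (v₁ ≈ 0) and point 2 at the hole (at atmospheric pressure). Bernoulli: P₁ + ρg h = P_atm + ½ρv₂².
With P₁ − P_atm = 173000 Pa, v₂ = √(2gh + 2ΔP/ρ) = √(2·9.81·1.27 + 2·173000/13500) = 7.11 m/s.

7.11 m/s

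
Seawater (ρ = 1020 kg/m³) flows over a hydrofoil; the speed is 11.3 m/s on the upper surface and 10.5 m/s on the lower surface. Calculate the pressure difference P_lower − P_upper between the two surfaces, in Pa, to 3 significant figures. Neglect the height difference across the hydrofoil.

ΔP ≈ 8890 Pa

The pressure is lower where the speed is higher: ΔP = ½ρ(v_up² − v_low²).
ΔP = ½·1020·(11.3² − 10.5²) = 8890 Pa.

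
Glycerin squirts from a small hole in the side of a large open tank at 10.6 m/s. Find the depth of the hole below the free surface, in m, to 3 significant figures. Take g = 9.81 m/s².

h ≈ 5.73 m

Inverting v = √(2gh) gives h = v² / 2g.
h = 10.6²/(2·9.81) = 112/19.62 = 5.73 m.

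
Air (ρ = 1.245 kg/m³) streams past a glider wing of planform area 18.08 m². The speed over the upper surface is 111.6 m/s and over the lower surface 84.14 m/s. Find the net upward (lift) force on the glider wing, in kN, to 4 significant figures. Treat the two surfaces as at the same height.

F ≈ 60.49 kN

From P + ½ρv² = const at equal height, P_low − P_up = ½ρ(v_up² − v_low²).
ΔP = ½·1.245·(111.6² − 84.14²) = 3346 Pa.
Lift = ΔP · A = 3346 × 18.08 = 60490 N.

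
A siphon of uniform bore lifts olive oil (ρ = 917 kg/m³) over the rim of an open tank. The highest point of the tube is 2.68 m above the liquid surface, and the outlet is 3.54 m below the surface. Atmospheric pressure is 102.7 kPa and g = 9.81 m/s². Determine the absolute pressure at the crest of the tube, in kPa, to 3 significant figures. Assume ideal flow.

P_top ≈ 46.7 kPa

From the surface to the outlet (both open to atmosphere, surface at rest): v = √(2g·h_out) = √(2·9.81·3.54) = 8.33 m/s.
Continuity keeps v the same throughout the tube; from surface to crest, P_atm + 0 = P_top + ½ρv² + ρg·h_top.
P_top = 102700 − ½·917·8.33² − 917·9.81·2.68 = 46700 Pa.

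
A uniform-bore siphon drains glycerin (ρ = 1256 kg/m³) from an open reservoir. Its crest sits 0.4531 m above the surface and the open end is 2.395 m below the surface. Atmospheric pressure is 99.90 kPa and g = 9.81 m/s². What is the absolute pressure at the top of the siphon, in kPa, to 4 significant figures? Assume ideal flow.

From the surface to the outlet (both open to atmosphere, surface at rest): v = √(2g·h_out) = √(2·9.81·2.395) = 6.855 m/s.
The bore is uniform, so the speed at the crest is the same v. Bernoulli surface→crest: P_atm = P_top + ½ρv² + ρg·h_top.
P_top = 99900 − ½·1256·6.855² − 1256·9.81·0.4531 = 64810 Pa.

64.81 kPa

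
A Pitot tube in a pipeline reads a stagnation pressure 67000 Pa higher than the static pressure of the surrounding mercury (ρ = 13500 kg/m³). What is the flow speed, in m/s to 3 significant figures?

v = 3.15 m/s

At the stagnation point the flow is brought to rest, so Bernoulli gives P_stag − P_static = ½ρv².
v = √(2ΔP/ρ) = √(2·67000/13500) = 3.15 m/s.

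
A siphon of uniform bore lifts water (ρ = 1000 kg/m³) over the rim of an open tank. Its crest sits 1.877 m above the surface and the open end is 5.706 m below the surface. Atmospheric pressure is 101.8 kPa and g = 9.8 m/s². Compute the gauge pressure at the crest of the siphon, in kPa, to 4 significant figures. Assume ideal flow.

From the surface to the outlet (both open to atmosphere, surface at rest): v = √(2g·h_out) = √(2·9.8·5.706) = 10.58 m/s.
Continuity keeps v the same throughout the tube; from surface to crest, P_atm + 0 = P_top + ½ρv² + ρg·h_top.
P_top = 101800 − ½·1000·10.58² − 1000·9.8·1.877 = 27490 Pa. So P_gauge = P_top − P_atm = -74310 Pa.

P_gauge ≈ -74.31 kPa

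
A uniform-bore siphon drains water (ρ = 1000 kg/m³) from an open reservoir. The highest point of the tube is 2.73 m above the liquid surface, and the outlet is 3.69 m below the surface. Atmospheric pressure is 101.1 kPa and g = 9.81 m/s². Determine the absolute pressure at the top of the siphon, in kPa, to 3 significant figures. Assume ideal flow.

From the surface to the outlet (both open to atmosphere, surface at rest): v = √(2g·h_out) = √(2·9.81·3.69) = 8.51 m/s.
Continuity keeps v the same throughout the tube; from surface to crest, P_atm + 0 = P_top + ½ρv² + ρg·h_top.
P_top = 101100 − ½·1000·8.51² − 1000·9.81·2.73 = 38100 Pa.

P_top = 38.1 kPa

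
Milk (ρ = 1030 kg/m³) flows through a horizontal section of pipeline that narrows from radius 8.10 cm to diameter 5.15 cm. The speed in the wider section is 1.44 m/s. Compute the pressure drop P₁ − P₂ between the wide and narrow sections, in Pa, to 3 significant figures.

By continuity, v₂ = v₁·A₁/A₂ = 1.44·(206/20.8) = 14.2 m/s.
Along the horizontal streamline, P + ½ρv² is constant.
P₁ − P₂ = ½·1030·(14.2² − 1.44²) = ½·1030·201 = 103000 Pa.

103000 Pa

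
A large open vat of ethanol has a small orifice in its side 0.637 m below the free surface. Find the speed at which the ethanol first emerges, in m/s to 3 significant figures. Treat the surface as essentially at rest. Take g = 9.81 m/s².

The surface is effectively still and both ends are open, so ½v² = gh and v = √(2·9.81·0.637) = 3.54 m/s.

v = 3.54 m/s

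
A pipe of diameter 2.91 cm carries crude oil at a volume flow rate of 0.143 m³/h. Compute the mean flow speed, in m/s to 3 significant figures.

Q = 0.143 m³/h = 0.0000397 m³/s.
v = Q/A = 0.0000397 / 0.000665 = 0.0597 m/s.

0.0597 m/s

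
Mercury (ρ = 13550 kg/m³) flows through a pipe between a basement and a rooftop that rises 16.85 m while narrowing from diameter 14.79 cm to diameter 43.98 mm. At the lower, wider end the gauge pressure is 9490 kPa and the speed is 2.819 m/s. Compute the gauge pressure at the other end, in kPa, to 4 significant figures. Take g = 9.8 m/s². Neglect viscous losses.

P₂ = 420.6 kPa

Continuity gives A₁v₁ = A₂v₂, so v₂ = (171.8 cm²)/(15.19 cm²) × 2.819 m/s = 31.88 m/s.
Energy conservation along the streamline gives P₂ = P₁ − ½ρ(v₂² − v₁²) − ρg(h₂ − h₁).
P₂ = 9490000 + ½·13550·(2.819² − 31.88²) − 13550·9.8·(+16.85) = 9490000 + (-6832000) − (2238000) = 420600 Pa.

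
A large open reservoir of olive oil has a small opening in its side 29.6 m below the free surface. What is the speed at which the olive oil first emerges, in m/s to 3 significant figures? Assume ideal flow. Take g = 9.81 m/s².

Bernoulli from surface to hole (P equal, v_surface ≈ 0): v = √(2gh) = √(2×9.81×29.6) = 24.1 m/s.

v ≈ 24.1 m/s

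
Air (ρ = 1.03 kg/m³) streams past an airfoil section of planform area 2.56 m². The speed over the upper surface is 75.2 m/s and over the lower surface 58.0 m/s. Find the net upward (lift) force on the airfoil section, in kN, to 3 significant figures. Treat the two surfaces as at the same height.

F ≈ 3.02 kN

From P + ½ρv² = const at equal height, P_low − P_up = ½ρ(v_up² − v_low²).
ΔP = ½·1.03·(75.2² − 58.0²) = 1180 Pa.
Lift = ΔP · A = 1180 × 2.56 = 3020 N.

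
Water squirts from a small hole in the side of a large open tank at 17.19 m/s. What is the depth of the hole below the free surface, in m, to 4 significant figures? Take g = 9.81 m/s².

h = 15.06 m

For a small hole in a large open tank, ½v² = gh, giving h = v²/(2g).
h = 17.19²/(2·9.81) = 295.5/19.62 = 15.06 m.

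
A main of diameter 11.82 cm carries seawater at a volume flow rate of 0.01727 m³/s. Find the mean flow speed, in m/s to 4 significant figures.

v ≈ 1.574 m/s

Q = 0.01727 m³/s = 0.01727 m³/s.
v = Q/A = 0.01727 / 0.01097 = 1.574 m/s.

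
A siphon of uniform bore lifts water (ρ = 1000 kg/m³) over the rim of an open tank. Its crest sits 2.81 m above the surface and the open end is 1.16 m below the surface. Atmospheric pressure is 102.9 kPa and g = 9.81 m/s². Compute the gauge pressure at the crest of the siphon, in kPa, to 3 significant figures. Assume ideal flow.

P_gauge = -38.9 kPa

The outlet speed comes from Torricelli: v = √(2g·1.16) = 4.77 m/s.
The bore is uniform, so the speed at the crest is the same v. Bernoulli surface→crest: P_atm = P_top + ½ρv² + ρg·h_top.
P_top = 102900 − ½·1000·4.77² − 1000·9.81·2.81 = 64000 Pa. So P_gauge = P_top − P_atm = -38900 Pa.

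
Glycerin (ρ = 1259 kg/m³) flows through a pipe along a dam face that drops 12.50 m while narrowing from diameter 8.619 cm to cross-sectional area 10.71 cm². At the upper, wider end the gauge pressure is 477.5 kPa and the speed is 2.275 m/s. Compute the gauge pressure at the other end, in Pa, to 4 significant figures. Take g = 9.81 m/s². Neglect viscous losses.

538500 Pa

Continuity gives A₁v₁ = A₂v₂, so v₂ = (58.34 cm²)/(10.71 cm²) × 2.275 m/s = 12.39 m/s.
Energy conservation along the streamline gives P₂ = P₁ − ½ρ(v₂² − v₁²) − ρg(h₂ − h₁).
P₂ = 477500 + ½·1259·(2.275² − 12.39²) − 1259·9.81·(−12.50) = 477500 + (-93430) − (-154400) = 538500 Pa.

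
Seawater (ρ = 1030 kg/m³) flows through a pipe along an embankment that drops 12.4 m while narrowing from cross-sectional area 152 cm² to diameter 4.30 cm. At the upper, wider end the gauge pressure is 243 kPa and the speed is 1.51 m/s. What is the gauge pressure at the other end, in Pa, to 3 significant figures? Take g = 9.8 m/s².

P₂ ≈ 241000 Pa

The volume flow rate is constant, so v₂ = (A₁/A₂)v₁ = (152/14.5)·1.51 = 15.8 m/s.
Energy conservation along the streamline gives P₂ = P₁ − ½ρ(v₂² − v₁²) − ρg(h₂ − h₁).
P₂ = 243000 + ½·1030·(1.51² − 15.8²) − 1030·9.8·(−12.4) = 243000 + (-127000) − (-125000) = 241000 Pa.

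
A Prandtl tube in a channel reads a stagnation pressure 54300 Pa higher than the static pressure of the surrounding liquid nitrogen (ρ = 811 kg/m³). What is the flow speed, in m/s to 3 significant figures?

The dynamic pressure equals the rise in static pressure at the stagnation point: ΔP = ½ρv².
v = √(2ΔP/ρ) = √(2·54300/811) = 11.6 m/s.

v ≈ 11.6 m/s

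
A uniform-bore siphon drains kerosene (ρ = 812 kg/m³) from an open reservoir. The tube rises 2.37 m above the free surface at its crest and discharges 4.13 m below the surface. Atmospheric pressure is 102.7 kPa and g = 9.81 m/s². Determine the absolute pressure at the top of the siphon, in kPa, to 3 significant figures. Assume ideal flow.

P_top ≈ 50.9 kPa

Bernoulli surface→outlet gives ½v² = g·h_out, so v = √(2·9.81·4.13) = 9.00 m/s.
The bore is uniform, so the speed at the crest is the same v. Bernoulli surface→crest: P_atm = P_top + ½ρv² + ρg·h_top.
P_top = 102700 − ½·812·9.00² − 812·9.81·2.37 = 50900 Pa.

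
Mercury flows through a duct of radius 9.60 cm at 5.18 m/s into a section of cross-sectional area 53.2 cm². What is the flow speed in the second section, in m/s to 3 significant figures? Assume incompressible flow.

28.2 m/s

By continuity, v₂ = v₁·A₁/A₂ = 5.18·(290/53.2) = 28.2 m/s.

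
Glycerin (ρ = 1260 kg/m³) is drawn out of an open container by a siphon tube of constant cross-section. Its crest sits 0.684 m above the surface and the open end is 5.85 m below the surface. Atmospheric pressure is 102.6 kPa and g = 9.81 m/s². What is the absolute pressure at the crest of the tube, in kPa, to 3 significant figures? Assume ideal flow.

P_top ≈ 21.8 kPa

The outlet speed comes from Torricelli: v = √(2g·5.85) = 10.7 m/s.
With constant cross-section the crest speed equals v; applying Bernoulli from the surface up to the crest, P_top = P_atm − ½ρv² − ρg·h_top.
P_top = 102600 − ½·1260·10.7² − 1260·9.81·0.684 = 21800 Pa.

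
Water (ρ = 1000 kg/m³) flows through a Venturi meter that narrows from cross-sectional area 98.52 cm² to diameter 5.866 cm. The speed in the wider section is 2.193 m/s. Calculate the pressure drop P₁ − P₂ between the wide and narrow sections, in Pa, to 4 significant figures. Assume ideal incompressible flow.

By continuity, v₂ = v₁·A₁/A₂ = 2.193·(98.52/27.03) = 7.994 m/s.
Along the horizontal streamline, P + ½ρv² is constant.
P₁ − P₂ = ½·1000·(7.994² − 2.193²) = ½·1000·59.10 = 29550 Pa.

29550 Pa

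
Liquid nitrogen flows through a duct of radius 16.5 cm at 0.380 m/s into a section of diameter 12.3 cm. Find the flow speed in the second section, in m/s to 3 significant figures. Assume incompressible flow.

The volume flow rate is constant, so v₂ = (A₁/A₂)v₁ = (855/119)·0.380 = 2.74 m/s.

v₂ = 2.74 m/s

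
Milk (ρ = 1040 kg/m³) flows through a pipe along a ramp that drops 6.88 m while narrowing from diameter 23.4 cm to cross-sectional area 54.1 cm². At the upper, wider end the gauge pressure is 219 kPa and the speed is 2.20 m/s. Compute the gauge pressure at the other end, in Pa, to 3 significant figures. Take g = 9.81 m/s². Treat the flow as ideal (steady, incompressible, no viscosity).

The volume flow rate is constant, so v₂ = (A₁/A₂)v₁ = (430/54.1)·2.20 = 17.5 m/s.
Bernoulli: P₁ + ½ρv₁² + ρg h₁ = P₂ + ½ρv₂² + ρg h₂, so P₂ = P₁ + ½ρ(v₁² − v₂²) − ρg(h₂ − h₁).
P₂ = 219000 + ½·1040·(2.20² − 17.5²) − 1040·9.81·(−6.88) = 219000 + (-157000) − (-70200) = 133000 Pa.

P₂ ≈ 133000 Pa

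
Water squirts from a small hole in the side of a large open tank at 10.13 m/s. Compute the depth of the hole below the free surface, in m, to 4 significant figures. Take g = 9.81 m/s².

Torricelli: v = √(2gh), so h = v²/(2g).
h = 10.13²/(2·9.81) = 102.6/19.62 = 5.230 m.

h = 5.230 m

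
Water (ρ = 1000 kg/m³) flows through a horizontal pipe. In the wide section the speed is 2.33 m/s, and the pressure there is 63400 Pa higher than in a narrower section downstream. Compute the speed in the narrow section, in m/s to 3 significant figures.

11.5 m/s

With h₁ = h₂, rearranging Bernoulli gives v₂ = √(v₁² + 2ΔP/ρ).
v₂ = √(2.33² + 2·63400/1000) = √(5.43 + 127) = 11.5 m/s.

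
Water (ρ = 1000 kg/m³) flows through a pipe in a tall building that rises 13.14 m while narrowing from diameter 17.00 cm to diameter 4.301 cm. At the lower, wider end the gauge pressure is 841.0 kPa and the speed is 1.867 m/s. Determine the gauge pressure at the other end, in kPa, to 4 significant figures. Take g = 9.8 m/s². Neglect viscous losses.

Continuity gives A₁v₁ = A₂v₂, so v₂ = (227.0 cm²)/(14.53 cm²) × 1.867 m/s = 29.17 m/s.
Applying Bernoulli between the two ends and solving for P₂: P₂ = P₁ + ½ρ(v₁² − v₂²) − ρgΔh.
P₂ = 841000 + ½·1000·(1.867² − 29.17²) − 1000·9.8·(+13.14) = 841000 + (-423600) − (128800) = 288600 Pa.

288.6 kPa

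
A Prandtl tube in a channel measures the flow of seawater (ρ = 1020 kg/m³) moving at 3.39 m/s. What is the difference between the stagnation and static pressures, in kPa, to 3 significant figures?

5.86 kPa

The dynamic pressure equals the rise in static pressure at the stagnation point: ΔP = ½ρv².
ΔP = ½·1020·3.39² = 5860 Pa.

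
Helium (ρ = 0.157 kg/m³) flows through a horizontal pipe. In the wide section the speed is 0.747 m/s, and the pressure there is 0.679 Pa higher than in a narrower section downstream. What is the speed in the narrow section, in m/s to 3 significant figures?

With h₁ = h₂, rearranging Bernoulli gives v₂ = √(v₁² + 2ΔP/ρ).
v₂ = √(0.747² + 2·0.679/0.157) = √(0.558 + 8.65) = 3.03 m/s.

v₂ ≈ 3.03 m/s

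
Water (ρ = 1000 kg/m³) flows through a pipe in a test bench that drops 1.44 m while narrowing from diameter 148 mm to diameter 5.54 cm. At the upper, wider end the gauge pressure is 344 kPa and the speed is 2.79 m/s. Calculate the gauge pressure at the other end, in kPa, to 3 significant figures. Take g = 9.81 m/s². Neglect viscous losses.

164 kPa

Continuity gives A₁v₁ = A₂v₂, so v₂ = (172 cm²)/(24.1 cm²) × 2.79 m/s = 19.9 m/s.
Energy conservation along the streamline gives P₂ = P₁ − ½ρ(v₂² − v₁²) − ρg(h₂ − h₁).
P₂ = 344000 + ½·1000·(2.79² − 19.9²) − 1000·9.81·(−1.44) = 344000 + (-194000) − (-14100) = 164000 Pa.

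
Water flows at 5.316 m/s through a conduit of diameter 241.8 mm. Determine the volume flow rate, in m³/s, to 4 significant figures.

Q = 0.2441 m³/s

Q = A·v = 0.04592 m² × 5.316 m/s = 0.2441 m³/s.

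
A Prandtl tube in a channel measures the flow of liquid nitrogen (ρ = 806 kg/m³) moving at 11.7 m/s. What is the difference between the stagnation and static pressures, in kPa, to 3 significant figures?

Bernoulli between the free stream and the stagnation point: ½ρv² = P_stag − P_static.
ΔP = ½·806·11.7² = 55200 Pa.

ΔP ≈ 55.2 kPa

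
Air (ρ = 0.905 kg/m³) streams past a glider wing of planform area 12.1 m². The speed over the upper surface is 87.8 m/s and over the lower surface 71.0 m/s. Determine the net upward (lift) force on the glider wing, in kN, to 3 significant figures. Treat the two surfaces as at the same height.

F ≈ 14.6 kN

From P + ½ρv² = const at equal height, P_low − P_up = ½ρ(v_up² − v_low²).
ΔP = ½·0.905·(87.8² − 71.0²) = 1210 Pa.
Lift = ΔP · A = 1210 × 12.1 = 14600 N.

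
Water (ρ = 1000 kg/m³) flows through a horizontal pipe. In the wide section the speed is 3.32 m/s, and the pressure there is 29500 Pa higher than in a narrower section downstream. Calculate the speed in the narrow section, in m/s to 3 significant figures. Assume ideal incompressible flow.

8.37 m/s

With h₁ = h₂, rearranging Bernoulli gives v₂ = √(v₁² + 2ΔP/ρ).
v₂ = √(3.32² + 2·29500/1000) = √(11.0 + 59.0) = 8.37 m/s.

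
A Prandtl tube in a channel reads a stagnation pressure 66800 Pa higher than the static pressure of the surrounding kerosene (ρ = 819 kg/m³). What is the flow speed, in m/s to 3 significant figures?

12.8 m/s

The dynamic pressure equals the rise in static pressure at the stagnation point: ΔP = ½ρv².
v = √(2ΔP/ρ) = √(2·66800/819) = 12.8 m/s.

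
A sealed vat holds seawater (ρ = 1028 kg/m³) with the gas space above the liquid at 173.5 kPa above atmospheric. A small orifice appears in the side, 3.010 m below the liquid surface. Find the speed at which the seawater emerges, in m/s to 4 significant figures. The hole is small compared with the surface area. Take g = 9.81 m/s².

v ≈ 19.91 m/s

Take point 1 at the surface (v₁ ≈ 0) and point 2 at the hole (at atmospheric pressure). Bernoulli: P₁ + ρg h = P_atm + ½ρv₂².
With P₁ − P_atm = 173500 Pa, v₂ = √(2gh + 2ΔP/ρ) = √(2·9.81·3.010 + 2·173500/1028) = 19.91 m/s.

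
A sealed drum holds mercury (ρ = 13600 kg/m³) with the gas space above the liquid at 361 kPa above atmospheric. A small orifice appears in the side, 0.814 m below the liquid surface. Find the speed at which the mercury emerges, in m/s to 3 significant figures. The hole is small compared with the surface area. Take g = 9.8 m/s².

Take point 1 at the surface (v₁ ≈ 0) and point 2 at the hole (at atmospheric pressure). Bernoulli: P₁ + ρg h = P_atm + ½ρv₂².
With P₁ − P_atm = 361000 Pa, v₂ = √(2gh + 2ΔP/ρ) = √(2·9.8·0.814 + 2·361000/13600) = 8.31 m/s.

v = 8.31 m/s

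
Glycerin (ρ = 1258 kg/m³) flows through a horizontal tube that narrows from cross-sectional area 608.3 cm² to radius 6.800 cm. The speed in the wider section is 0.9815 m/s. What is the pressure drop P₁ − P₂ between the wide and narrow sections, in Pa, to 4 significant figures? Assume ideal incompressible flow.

ΔP ≈ 10020 Pa

By continuity, v₂ = v₁·A₁/A₂ = 0.9815·(608.3/145.3) = 4.110 m/s.
Bernoulli (h₁ = h₂): P₁ − P₂ = ½ρ(v₂² − v₁²).
P₁ − P₂ = ½·1258·(4.110² − 0.9815²) = ½·1258·15.93 = 10020 Pa.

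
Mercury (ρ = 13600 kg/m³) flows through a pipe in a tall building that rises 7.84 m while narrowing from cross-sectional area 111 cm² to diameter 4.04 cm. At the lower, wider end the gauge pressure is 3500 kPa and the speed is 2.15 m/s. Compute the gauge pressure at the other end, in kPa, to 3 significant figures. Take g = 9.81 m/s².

The volume flow rate is constant, so v₂ = (A₁/A₂)v₁ = (111/12.8)·2.15 = 18.6 m/s.
Bernoulli: P₁ + ½ρv₁² + ρg h₁ = P₂ + ½ρv₂² + ρg h₂, so P₂ = P₁ + ½ρ(v₁² − v₂²) − ρg(h₂ − h₁).
P₂ = 3500000 + ½·13600·(2.15² − 18.6²) − 13600·9.81·(+7.84) = 3500000 + (-2330000) − (1050000) = 129000 Pa.

P₂ ≈ 129 kPa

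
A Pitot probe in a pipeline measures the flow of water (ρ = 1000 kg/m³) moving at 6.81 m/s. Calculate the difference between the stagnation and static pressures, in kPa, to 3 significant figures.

ΔP = 23.2 kPa

Bernoulli between the free stream and the stagnation point: ½ρv² = P_stag − P_static.
ΔP = ½·1000·6.81² = 23200 Pa.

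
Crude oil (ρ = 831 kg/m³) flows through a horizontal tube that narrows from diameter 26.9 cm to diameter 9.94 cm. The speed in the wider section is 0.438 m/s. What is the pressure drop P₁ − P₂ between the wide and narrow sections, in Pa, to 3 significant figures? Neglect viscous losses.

ΔP = 4200 Pa

By continuity, v₂ = v₁·A₁/A₂ = 0.438·(568/77.6) = 3.21 m/s.
Along the horizontal streamline, P + ½ρv² is constant.
P₁ − P₂ = ½·831·(3.21² − 0.438²) = ½·831·10.1 = 4200 Pa.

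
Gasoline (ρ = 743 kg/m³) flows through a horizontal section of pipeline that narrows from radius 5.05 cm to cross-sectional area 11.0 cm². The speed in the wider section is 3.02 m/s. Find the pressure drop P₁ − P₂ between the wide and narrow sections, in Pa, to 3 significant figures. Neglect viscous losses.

ΔP ≈ 176000 Pa

Continuity gives A₁v₁ = A₂v₂, so v₂ = (80.1 cm²)/(11.0 cm²) × 3.02 m/s = 22.0 m/s.
Along the horizontal streamline, P + ½ρv² is constant.
P₁ − P₂ = ½·743·(22.0² − 3.02²) = ½·743·475 = 176000 Pa.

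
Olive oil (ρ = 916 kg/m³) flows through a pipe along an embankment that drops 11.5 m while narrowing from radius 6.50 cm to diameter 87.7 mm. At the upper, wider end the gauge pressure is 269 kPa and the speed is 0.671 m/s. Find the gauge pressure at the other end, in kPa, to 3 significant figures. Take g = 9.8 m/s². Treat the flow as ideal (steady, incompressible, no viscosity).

Continuity gives A₁v₁ = A₂v₂, so v₂ = (133 cm²)/(60.4 cm²) × 0.671 m/s = 1.47 m/s.
Energy conservation along the streamline gives P₂ = P₁ − ½ρ(v₂² − v₁²) − ρg(h₂ − h₁).
P₂ = 269000 + ½·916·(0.671² − 1.47²) − 916·9.8·(−11.5) = 269000 + (-789) − (-103000) = 371000 Pa.

P₂ = 371 kPa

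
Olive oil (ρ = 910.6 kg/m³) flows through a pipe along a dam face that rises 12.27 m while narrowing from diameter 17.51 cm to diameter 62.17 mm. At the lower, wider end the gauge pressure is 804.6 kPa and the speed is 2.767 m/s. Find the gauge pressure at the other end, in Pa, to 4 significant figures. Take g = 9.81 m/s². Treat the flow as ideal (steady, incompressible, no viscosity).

By continuity, v₂ = v₁·A₁/A₂ = 2.767·(240.8/30.36) = 21.95 m/s.
Applying Bernoulli between the two ends and solving for P₂: P₂ = P₁ + ½ρ(v₁² − v₂²) − ρgΔh.
P₂ = 804600 + ½·910.6·(2.767² − 21.95²) − 910.6·9.81·(+12.27) = 804600 + (-215900) − (109600) = 479100 Pa.

P₂ ≈ 479100 Pa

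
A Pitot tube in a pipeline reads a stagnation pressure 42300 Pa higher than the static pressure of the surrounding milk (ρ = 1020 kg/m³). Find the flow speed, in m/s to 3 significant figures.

At the stagnation point the flow is brought to rest, so Bernoulli gives P_stag − P_static = ½ρv².
v = √(2ΔP/ρ) = √(2·42300/1020) = 9.11 m/s.

v ≈ 9.11 m/s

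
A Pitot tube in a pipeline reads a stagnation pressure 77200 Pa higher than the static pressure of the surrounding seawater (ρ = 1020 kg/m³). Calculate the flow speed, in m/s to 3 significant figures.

12.3 m/s

The dynamic pressure equals the rise in static pressure at the stagnation point: ΔP = ½ρv².
v = √(2ΔP/ρ) = √(2·77200/1020) = 12.3 m/s.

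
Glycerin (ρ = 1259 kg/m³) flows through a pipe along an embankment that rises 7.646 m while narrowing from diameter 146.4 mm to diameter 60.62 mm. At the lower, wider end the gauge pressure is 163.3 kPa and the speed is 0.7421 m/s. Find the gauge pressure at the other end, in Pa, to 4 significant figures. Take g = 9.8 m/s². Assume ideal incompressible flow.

57520 Pa

By continuity, v₂ = v₁·A₁/A₂ = 0.7421·(168.3/28.86) = 4.328 m/s.
Energy conservation along the streamline gives P₂ = P₁ − ½ρ(v₂² − v₁²) − ρg(h₂ − h₁).
P₂ = 163300 + ½·1259·(0.7421² − 4.328²) − 1259·9.8·(+7.646) = 163300 + (-11450) − (94340) = 57520 Pa.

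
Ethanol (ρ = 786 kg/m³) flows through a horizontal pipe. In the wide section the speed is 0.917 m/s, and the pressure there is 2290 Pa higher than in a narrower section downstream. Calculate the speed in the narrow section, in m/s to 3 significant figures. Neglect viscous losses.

Along the level pipe P + ½ρv² is conserved, hence v₂² = v₁² + 2(P₁ − P₂)/ρ.
v₂ = √(0.917² + 2·2290/786) = √(0.841 + 5.83) = 2.58 m/s.

v₂ ≈ 2.58 m/s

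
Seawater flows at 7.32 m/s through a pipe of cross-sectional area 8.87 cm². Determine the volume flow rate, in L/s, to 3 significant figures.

Q = 6.49 L/s

Q = A·v = 0.000887 m² × 7.32 m/s = 0.00649 m³/s.
Converting: 0.00649 m³/s × 1000 = 6.49 L/s.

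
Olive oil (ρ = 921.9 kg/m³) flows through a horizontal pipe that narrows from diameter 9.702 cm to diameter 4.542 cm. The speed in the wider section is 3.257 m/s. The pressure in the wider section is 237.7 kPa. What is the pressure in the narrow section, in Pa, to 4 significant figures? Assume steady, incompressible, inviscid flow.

140800 Pa

By continuity, v₂ = v₁·A₁/A₂ = 3.257·(73.93/16.20) = 14.86 m/s.
With no height change, Bernoulli's equation is P₁ + ½ρv₁² = P₂ + ½ρv₂².
P₂ = P₁ − ½ρ(v₂² − v₁²) = 237700 − ½·921.9·(14.86² − 3.257²) = 237700 − 96910 = 140800 Pa.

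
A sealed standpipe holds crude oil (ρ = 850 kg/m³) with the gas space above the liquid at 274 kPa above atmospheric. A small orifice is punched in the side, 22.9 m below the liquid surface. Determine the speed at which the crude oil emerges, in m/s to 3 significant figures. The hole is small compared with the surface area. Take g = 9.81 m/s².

Take point 1 at the surface (v₁ ≈ 0) and point 2 at the hole (at atmospheric pressure). Bernoulli: P₁ + ρg h = P_atm + ½ρv₂².
With P₁ − P_atm = 274000 Pa, v₂ = √(2gh + 2ΔP/ρ) = √(2·9.81·22.9 + 2·274000/850) = 33.1 m/s.

v ≈ 33.1 m/s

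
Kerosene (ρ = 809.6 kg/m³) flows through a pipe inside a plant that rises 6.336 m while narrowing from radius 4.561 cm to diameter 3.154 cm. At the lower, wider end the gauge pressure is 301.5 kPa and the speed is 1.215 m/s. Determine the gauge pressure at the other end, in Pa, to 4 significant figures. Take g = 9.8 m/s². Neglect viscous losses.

P₂ ≈ 210000 Pa

The volume flow rate is constant, so v₂ = (A₁/A₂)v₁ = (65.35/7.813)·1.215 = 10.16 m/s.
Bernoulli: P₁ + ½ρv₁² + ρg h₁ = P₂ + ½ρv₂² + ρg h₂, so P₂ = P₁ + ½ρ(v₁² − v₂²) − ρg(h₂ − h₁).
P₂ = 301500 + ½·809.6·(1.215² − 10.16²) − 809.6·9.8·(+6.336) = 301500 + (-41210) − (50270) = 210000 Pa.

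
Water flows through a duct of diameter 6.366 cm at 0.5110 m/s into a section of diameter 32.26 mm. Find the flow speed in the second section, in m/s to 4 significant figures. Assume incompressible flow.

1.990 m/s

Continuity gives A₁v₁ = A₂v₂, so v₂ = (31.83 cm²)/(8.174 cm²) × 0.5110 m/s = 1.990 m/s.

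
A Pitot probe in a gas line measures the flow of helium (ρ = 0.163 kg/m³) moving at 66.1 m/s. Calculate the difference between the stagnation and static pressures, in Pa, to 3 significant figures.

ΔP ≈ 356 Pa

The dynamic pressure equals the rise in static pressure at the stagnation point: ΔP = ½ρv².
ΔP = ½·0.163·66.1² = 356 Pa.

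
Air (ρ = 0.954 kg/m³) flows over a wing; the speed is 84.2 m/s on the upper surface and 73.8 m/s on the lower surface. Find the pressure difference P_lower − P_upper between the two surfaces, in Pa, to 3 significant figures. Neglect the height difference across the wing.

With negligible Δh, P + ½ρv² is constant, so P_low − P_up = ½ρ(v_up² − v_low²).
ΔP = ½·0.954·(84.2² − 73.8²) = 784 Pa.

784 Pa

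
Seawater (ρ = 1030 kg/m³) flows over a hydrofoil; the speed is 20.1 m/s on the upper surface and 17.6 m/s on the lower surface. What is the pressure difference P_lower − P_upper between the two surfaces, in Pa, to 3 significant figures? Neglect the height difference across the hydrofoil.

Bernoulli (same height): P_lower − P_upper = ½ρ(v_upper² − v_lower²).
ΔP = ½·1030·(20.1² − 17.6²) = 48500 Pa.

ΔP = 48500 Pa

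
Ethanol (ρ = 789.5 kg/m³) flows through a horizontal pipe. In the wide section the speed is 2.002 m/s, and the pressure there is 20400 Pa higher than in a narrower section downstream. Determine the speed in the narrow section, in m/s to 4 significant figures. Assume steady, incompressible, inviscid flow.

v₂ = 7.462 m/s

Horizontal Bernoulli: P₁ + ½ρv₁² = P₂ + ½ρv₂², so v₂² = v₁² + 2(P₁ − P₂)/ρ.
v₂ = √(2.002² + 2·20400/789.5) = √(4.008 + 51.68) = 7.462 m/s.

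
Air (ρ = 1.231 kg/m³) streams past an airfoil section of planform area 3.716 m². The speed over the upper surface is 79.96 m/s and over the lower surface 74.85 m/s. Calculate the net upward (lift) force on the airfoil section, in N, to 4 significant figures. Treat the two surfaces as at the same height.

From P + ½ρv² = const at equal height, P_low − P_up = ½ρ(v_up² − v_low²).
ΔP = ½·1.231·(79.96² − 74.85²) = 486.9 Pa.
Lift = ΔP · A = 486.9 × 3.716 = 1809 N.

F ≈ 1809 N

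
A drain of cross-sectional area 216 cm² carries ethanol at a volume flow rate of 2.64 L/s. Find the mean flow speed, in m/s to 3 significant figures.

Q = 2.64 L/s = 0.00264 m³/s.
v = Q/A = 0.00264 / 0.0216 = 0.122 m/s.

v ≈ 0.122 m/s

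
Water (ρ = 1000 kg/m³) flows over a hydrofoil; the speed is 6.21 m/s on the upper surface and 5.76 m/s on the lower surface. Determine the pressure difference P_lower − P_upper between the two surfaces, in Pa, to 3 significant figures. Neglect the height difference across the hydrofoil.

The pressure is lower where the speed is higher: ΔP = ½ρ(v_up² − v_low²).
ΔP = ½·1000·(6.21² − 5.76²) = 2690 Pa.

ΔP ≈ 2690 Pa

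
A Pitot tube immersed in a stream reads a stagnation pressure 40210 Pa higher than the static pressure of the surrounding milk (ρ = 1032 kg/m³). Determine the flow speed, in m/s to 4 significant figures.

The dynamic pressure equals the rise in static pressure at the stagnation point: ΔP = ½ρv².
v = √(2ΔP/ρ) = √(2·40210/1032) = 8.828 m/s.

v = 8.828 m/s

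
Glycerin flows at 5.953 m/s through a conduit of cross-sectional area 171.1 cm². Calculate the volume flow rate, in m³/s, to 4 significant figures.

Q = 0.1019 m³/s

Q = A·v = 0.01711 m² × 5.953 m/s = 0.1019 m³/s.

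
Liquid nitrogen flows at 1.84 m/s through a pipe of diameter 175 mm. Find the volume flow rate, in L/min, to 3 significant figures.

Q = A·v = 0.0241 m² × 1.84 m/s = 0.0443 m³/s.
Converting: 0.0443 m³/s × 60000 = 2660 L/min.

Q ≈ 2660 L/min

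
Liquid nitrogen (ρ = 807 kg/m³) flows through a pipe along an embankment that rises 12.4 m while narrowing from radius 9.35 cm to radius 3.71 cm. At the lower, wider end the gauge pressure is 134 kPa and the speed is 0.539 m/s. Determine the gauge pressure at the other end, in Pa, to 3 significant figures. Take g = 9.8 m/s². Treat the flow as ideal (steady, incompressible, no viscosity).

By continuity, v₂ = v₁·A₁/A₂ = 0.539·(275/43.2) = 3.42 m/s.
Energy conservation along the streamline gives P₂ = P₁ − ½ρ(v₂² − v₁²) − ρg(h₂ − h₁).
P₂ = 134000 + ½·807·(0.539² − 3.42²) − 807·9.8·(+12.4) = 134000 + (-4610) − (98100) = 31300 Pa.

P₂ = 31300 Pa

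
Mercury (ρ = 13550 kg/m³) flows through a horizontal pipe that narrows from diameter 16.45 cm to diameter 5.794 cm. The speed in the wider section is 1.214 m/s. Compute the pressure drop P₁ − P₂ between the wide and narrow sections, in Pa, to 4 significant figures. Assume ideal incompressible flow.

ΔP ≈ 638800 Pa

Mass conservation (A₁v₁ = A₂v₂) gives v₂ = 1.214 × 212.5/26.37 = 9.786 m/s.
Bernoulli (h₁ = h₂): P₁ − P₂ = ½ρ(v₂² − v₁²).
P₁ − P₂ = ½·13550·(9.786² − 1.214²) = ½·13550·94.29 = 638800 Pa.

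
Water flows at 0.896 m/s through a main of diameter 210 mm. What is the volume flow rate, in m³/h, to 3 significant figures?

112 m³/h

Q = A·v = 0.0346 m² × 0.896 m/s = 0.0310 m³/s.
Converting: 0.0310 m³/s × 3600 = 112 m³/h.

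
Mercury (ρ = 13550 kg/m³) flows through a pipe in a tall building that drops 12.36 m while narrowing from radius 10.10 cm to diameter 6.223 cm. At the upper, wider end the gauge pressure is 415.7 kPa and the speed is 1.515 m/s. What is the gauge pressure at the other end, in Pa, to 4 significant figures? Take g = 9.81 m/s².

P₂ ≈ 347800 Pa

The volume flow rate is constant, so v₂ = (A₁/A₂)v₁ = (320.5/30.42)·1.515 = 15.96 m/s.
Energy conservation along the streamline gives P₂ = P₁ − ½ρ(v₂² − v₁²) − ρg(h₂ − h₁).
P₂ = 415700 + ½·13550·(1.515² − 15.96²) − 13550·9.81·(−12.36) = 415700 + (-1711000) − (-1643000) = 347800 Pa.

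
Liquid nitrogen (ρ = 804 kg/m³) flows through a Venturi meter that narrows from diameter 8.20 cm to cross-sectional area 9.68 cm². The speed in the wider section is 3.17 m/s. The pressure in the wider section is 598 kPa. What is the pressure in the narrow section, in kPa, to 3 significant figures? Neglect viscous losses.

By continuity, v₂ = v₁·A₁/A₂ = 3.17·(52.8/9.68) = 17.3 m/s.
With no height change, Bernoulli's equation is P₁ + ½ρv₁² = P₂ + ½ρv₂².
P₂ = P₁ − ½ρ(v₂² − v₁²) = 598000 − ½·804·(17.3² − 3.17²) = 598000 − 116000 = 482000 Pa.

482 kPa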